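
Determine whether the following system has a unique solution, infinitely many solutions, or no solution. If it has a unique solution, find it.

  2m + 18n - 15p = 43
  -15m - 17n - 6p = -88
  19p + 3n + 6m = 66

Row-reduce the augmented matrix:
R1 ← R1 / (2).
R2 ← R2 + 15·R1.
R3 ← R3 − 6·R1.
R2 ← R2 / (118).
R1 ← R1 − 9·R2.
R3 ← R3 + 51·R2.
R3 ← R3 / (3017/236).
R1 ← R1 − 363/236·R3.
R2 ← R2 + 237/236·R3.
Reading off the reduced rows gives m = -1, n = 5, p = 3.

m = -1, n = 5, p = 3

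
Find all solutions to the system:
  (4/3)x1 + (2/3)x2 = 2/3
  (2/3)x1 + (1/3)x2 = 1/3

infinitely many solutions

Row-reduce:
R1 ← R1 / (4/3).
R2 ← R2 − 2/3·R1.
Rank is 1 with 2 unknowns, leaving x2 free.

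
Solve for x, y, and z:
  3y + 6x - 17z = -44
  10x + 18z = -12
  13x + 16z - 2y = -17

Row-reduce the augmented matrix:
R1 ← R1 / (6).
R2 ← R2 − 10·R1.
R3 ← R3 − 13·R1.
R2 ← R2 / (-5).
R1 ← R1 − 1/2·R2.
R3 ← R3 + 17/2·R2.
R3 ← R3 / (-389/15).
R1 ← R1 − 9/5·R3.
R2 ← R2 + 139/15·R3.
Reading off the reduced rows gives x = -3, y = -3, z = 1.

x = -3, y = -3, z = 1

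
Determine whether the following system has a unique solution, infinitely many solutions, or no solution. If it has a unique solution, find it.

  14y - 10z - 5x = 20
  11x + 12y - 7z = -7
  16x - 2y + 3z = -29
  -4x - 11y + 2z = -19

Row-reduce:
R1 ← R1 / (-5).
R2 ← R2 − 11·R1.
R3 ← R3 − 16·R1.
R4 ← R4 + 4·R1.
R2 ← R2 / (214/5).
R1 ← R1 + 14/5·R2.
R3 ← R3 − 214/5·R2.
R4 ← R4 + 111/5·R2.
Swap R3 and R4.
R3 ← R3 / (-1079/214).
R1 ← R1 − 11/107·R3.
R2 ← R2 + 145/214·R3.
Row 4 reduces to 0 = -2, a contradiction. The system is inconsistent.

no solution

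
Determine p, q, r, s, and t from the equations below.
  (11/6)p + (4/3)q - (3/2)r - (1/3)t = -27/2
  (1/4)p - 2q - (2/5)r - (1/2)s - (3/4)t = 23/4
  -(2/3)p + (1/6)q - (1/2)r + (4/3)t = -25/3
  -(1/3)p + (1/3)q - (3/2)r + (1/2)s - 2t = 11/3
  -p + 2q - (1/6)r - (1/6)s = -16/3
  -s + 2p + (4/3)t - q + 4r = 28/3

p = -2, q = -3, r = 5, s = 3, t = -5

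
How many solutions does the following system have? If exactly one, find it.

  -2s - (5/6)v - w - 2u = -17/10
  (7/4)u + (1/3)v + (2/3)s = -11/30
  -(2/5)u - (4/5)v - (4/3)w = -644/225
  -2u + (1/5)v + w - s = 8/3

u = -2/5, v = 1, w = 5/3, s = 0

Row-reduce the augmented matrix:
R1 ← R1 / (-2).
R2 ← R2 − 7/4·R1.
R3 ← R3 + 2/5·R1.
R4 ← R4 + 2·R1.
R2 ← R2 / (-19/48).
R1 ← R1 − 5/12·R2.
R3 ← R3 + 19/30·R2.
R4 ← R4 − 31/30·R2.
R3 ← R3 / (4/15).
R1 ← R1 + 8/19·R3.
R2 ← R2 − 42/19·R3.
R4 ← R4 + 27/95·R3.
R4 ← R4 / (127/285).
R1 ← R1 − 184/57·R4.
R2 ← R2 + 284/19·R4.
R3 ← R3 − 8·R4.
Reading off the reduced rows gives u = -2/5, v = 1, w = 5/3, s = 0.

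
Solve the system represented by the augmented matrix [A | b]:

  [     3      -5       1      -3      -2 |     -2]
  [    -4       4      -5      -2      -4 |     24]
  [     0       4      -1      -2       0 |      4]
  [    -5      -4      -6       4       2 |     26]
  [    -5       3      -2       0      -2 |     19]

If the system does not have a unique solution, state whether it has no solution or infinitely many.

x_1 = -4, x_2 = -1, x_3 = -2, x_4 = -3, x_5 = 1

Row-reduce the augmented matrix:
R1 ← R1 / (3).
R2 ← R2 + 4·R1.
R4 ← R4 + 5·R1.
R5 ← R5 + 5·R1.
R2 ← R2 / (-8/3).
R1 ← R1 + 5/3·R2.
R3 ← R3 − 4·R2.
R4 ← R4 + 37/3·R2.
R5 ← R5 + 16/3·R2.
R3 ← R3 / (-13/2).
R1 ← R1 − 21/8·R3.
R2 ← R2 − 11/8·R3.
R4 ← R4 − 101/8·R3.
R5 ← R5 − 7·R3.
R4 ← R4 / (70/13).
R1 ← R1 + 22/13·R4.
R2 ← R2 + 1/13·R4.
R3 ← R3 − 22/13·R4.
R5 ← R5 + 63/13·R4.
R5 ← R5 / (63/10).
R1 ← R1 − 92/35·R5.
R2 ← R2 − 37/70·R5.
R3 ← R3 + 57/35·R5.
R4 ← R4 − 131/70·R5.
Reading off the reduced rows gives x_1 = -4, x_2 = -1, x_3 = -2, x_4 = -3, x_5 = 1.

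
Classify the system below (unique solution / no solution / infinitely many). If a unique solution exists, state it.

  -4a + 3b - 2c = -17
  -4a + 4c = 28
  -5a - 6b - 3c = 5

a = -1, b = -3, c = 6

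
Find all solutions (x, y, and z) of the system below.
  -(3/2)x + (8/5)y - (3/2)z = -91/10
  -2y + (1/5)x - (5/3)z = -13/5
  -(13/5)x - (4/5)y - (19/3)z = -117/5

infinitely many solutions

Row-reduce:
R1 ← R1 / (-3/2).
R2 ← R2 − 1/5·R1.
R3 ← R3 + 13/5·R1.
R2 ← R2 / (-134/75).
R1 ← R1 + 16/15·R2.
R3 ← R3 + 268/75·R2.
Rank is 2 with 3 unknowns, leaving z free.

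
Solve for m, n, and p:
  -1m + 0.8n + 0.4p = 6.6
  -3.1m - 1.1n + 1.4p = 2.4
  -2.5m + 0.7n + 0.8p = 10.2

Row-reduce the augmented matrix:
R1 ← R1 / (-1).
R2 ← R2 + 31/10·R1.
R3 ← R3 + 5/2·R1.
R2 ← R2 / (-179/50).
R1 ← R1 + 4/5·R2.
R3 ← R3 + 13/10·R2.
R3 ← R3 / (-231/895).
R1 ← R1 + 78/179·R3.
R2 ← R2 + 8/179·R3.
Reading off the reduced rows gives m = -3, n = 5, p = -1.

m = -3, n = 5, p = -1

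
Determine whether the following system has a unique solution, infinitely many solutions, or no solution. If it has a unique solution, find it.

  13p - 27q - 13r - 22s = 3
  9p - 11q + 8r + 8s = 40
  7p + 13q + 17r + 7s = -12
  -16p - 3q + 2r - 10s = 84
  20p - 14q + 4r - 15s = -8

Row-reduce:
R1 ← R1 / (13).
R2 ← R2 − 9·R1.
R3 ← R3 − 7·R1.
R4 ← R4 + 16·R1.
R5 ← R5 − 20·R1.
R2 ← R2 / (100/13).
R1 ← R1 + 27/13·R2.
R3 ← R3 − 358/13·R2.
R4 ← R4 + 471/13·R2.
R5 ← R5 − 358/13·R2.
R3 ← R3 / (-1843/50).
R1 ← R1 − 359/100·R3.
R2 ← R2 − 221/100·R3.
R4 ← R4 − 6607/100·R3.
R5 ← R5 + 1843/50·R3.
R4 ← R4 / (-158317/3686).
R1 ← R1 + 6209/3686·R4.
R2 ← R2 + 3083/3686·R4.
R3 ← R3 − 3216/1843·R4.
Row 5 reduces to 0 = 1, a contradiction. The system is inconsistent.

no solution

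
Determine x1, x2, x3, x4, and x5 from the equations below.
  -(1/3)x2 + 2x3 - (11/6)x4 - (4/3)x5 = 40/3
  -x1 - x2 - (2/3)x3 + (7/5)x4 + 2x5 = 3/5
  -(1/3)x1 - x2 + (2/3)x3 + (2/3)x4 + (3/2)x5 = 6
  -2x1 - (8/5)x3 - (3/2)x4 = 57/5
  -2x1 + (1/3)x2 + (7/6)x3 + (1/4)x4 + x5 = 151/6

Row-reduce the augmented matrix:
Swap R1 and R2.
R1 ← R1 / (-1).
R3 ← R3 + 1/3·R1.
R4 ← R4 + 2·R1.
R5 ← R5 + 2·R1.
R2 ← R2 / (-1/3).
R1 ← R1 − 1·R2.
R3 ← R3 + 2/3·R2.
R4 ← R4 − 2·R2.
R5 ← R5 − 7/3·R2.
R3 ← R3 / (-28/9).
R1 ← R1 − 20/3·R3.
R2 ← R2 + 6·R3.
R4 ← R4 − 176/15·R3.
R5 ← R5 − 33/2·R3.
R4 ← R4 / (-251/350).
R1 ← R1 − 97/70·R4.
R2 ← R2 + 137/70·R4.
R3 ← R3 + 87/70·R4.
R5 ← R5 − 538/105·R4.
R5 ← R5 / (178345/12048).
R1 ← R1 − 1917/502·R5.
R2 ← R2 + 6049/1004·R5.
R3 ← R3 + 6435/2008·R5.
R4 ← R4 + 420/251·R5.
Reading off the reduced rows gives x1 = -6, x2 = 5, x3 = 6, x4 = -6, x5 = 6.

x1 = -6, x2 = 5, x3 = 6, x4 = -6, x5 = 6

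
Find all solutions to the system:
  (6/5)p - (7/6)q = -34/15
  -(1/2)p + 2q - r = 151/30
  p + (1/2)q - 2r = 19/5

Row-reduce the augmented matrix:
R1 ← R1 / (6/5).
R2 ← R2 + 1/2·R1.
R3 ← R3 − 1·R1.
R2 ← R2 / (109/72).
R1 ← R1 + 35/36·R2.
R3 ← R3 − 53/36·R2.
R3 ← R3 / (-112/109).
R1 ← R1 + 70/109·R3.
R2 ← R2 + 72/109·R3.
Reading off the reduced rows gives p = -1/3, q = 8/5, r = -5/3.

p = -1/3, q = 8/5, r = -5/3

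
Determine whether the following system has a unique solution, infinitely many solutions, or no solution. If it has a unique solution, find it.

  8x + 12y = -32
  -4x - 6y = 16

Row-reduce:
R1 ← R1 / (8).
R2 ← R2 + 4·R1.
Rank is 1 with 2 unknowns, leaving y free.

infinitely many solutions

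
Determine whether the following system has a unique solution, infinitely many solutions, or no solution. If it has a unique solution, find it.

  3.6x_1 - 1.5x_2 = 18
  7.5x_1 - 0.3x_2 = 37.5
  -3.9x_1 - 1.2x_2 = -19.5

x_1 = 5, x_2 = 0

Row-reduce the augmented matrix:
R1 ← R1 / (18/5).
R2 ← R2 − 15/2·R1.
R3 ← R3 + 39/10·R1.
R2 ← R2 / (113/40).
R1 ← R1 + 5/12·R2.
R3 ← R3 + 113/40·R2.
R3 reduces to 0 = 0, so the extra equation is consistent.
Reading off the reduced rows gives x_1 = 5, x_2 = 0.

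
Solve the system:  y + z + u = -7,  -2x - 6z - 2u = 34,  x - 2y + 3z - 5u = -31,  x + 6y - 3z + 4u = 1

Row-reduce the augmented matrix:
Swap R1 and R2.
R1 ← R1 / (-2).
R3 ← R3 − 1·R1.
R4 ← R4 − 1·R1.
R3 ← R3 + 2·R2.
R4 ← R4 − 6·R2.
R3 ← R3 / (2).
R1 ← R1 − 3·R3.
R2 ← R2 − 1·R3.
R4 ← R4 + 12·R3.
R4 ← R4 / (-27).
R1 ← R1 − 7·R4.
R2 ← R2 − 3·R4.
R3 ← R3 + 2·R4.
Reading off the reduced rows gives x = -3, y = -5, z = -6, u = 4.

x = -3, y = -5, z = -6, u = 4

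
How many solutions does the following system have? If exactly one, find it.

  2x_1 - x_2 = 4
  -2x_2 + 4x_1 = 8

Row-reduce:
R1 ← R1 / (2).
R2 ← R2 − 4·R1.
Rank is 1 with 2 unknowns, leaving x_2 free.

infinitely many solutions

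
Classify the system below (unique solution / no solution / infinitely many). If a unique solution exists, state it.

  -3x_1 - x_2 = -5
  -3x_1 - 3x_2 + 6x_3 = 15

Row-reduce:
R1 ← R1 / (-3).
R2 ← R2 + 3·R1.
R2 ← R2 / (-2).
R1 ← R1 − 1/3·R2.
Rank is 2 with 3 unknowns, leaving x_3 free.

infinitely many solutions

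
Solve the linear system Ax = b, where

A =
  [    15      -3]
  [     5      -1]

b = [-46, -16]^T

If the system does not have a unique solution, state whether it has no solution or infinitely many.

no solution

Row-reduce:
R1 ← R1 / (15).
R2 ← R2 − 5·R1.
Row 2 reduces to 0 = -2/3, a contradiction. The system is inconsistent.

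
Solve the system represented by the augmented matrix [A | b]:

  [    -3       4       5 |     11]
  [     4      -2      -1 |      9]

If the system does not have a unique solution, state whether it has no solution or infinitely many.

infinitely many solutions

Row-reduce:
R1 ← R1 / (-3).
R2 ← R2 − 4·R1.
R2 ← R2 / (10/3).
R1 ← R1 + 4/3·R2.
Rank is 2 with 3 unknowns, leaving x_3 free.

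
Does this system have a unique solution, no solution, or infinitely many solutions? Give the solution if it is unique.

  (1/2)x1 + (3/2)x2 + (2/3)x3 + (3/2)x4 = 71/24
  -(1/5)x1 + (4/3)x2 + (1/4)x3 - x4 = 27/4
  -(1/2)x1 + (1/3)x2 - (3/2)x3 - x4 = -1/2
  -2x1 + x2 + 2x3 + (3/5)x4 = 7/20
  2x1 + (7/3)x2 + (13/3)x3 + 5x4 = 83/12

Row-reduce the augmented matrix:
R1 ← R1 / (1/2).
R2 ← R2 + 1/5·R1.
R3 ← R3 + 1/2·R1.
R4 ← R4 + 2·R1.
R5 ← R5 − 2·R1.
R2 ← R2 / (29/15).
R1 ← R1 − 3·R2.
R3 ← R3 − 11/6·R2.
R4 ← R4 − 7·R2.
R5 ← R5 + 11/3·R2.
R3 ← R3 / (-307/232).
R1 ← R1 − 185/348·R3.
R2 ← R2 − 31/116·R3.
R4 ← R4 − 973/348·R3.
R5 ← R5 − 307/116·R3.
R4 ← R4 / (15206/1535).
R1 ← R1 − 1220/307·R4.
R2 ← R2 + 9/307·R4.
R3 ← R3 + 204/307·R4.
R5 reduces to 0 = 0, so the extra equation is consistent.
Reading off the reduced rows gives x1 = 5/2, x2 = 3, x3 = 2, x4 = -11/4.

x1 = 5/2, x2 = 3, x3 = 2, x4 = -11/4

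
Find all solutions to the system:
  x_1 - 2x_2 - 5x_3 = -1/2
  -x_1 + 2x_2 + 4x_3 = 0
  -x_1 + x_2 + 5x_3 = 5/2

Row-reduce the augmented matrix:
R2 ← R2 + 1·R1.
R3 ← R3 + 1·R1.
Swap R2 and R3.
R2 ← R2 / (-1).
R1 ← R1 + 2·R2.
R3 ← R3 / (-1).
R1 ← R1 + 5·R3.
Reading off the reduced rows gives x_1 = -2, x_2 = -2, x_3 = 1/2.

x_1 = -2, x_2 = -2, x_3 = 1/2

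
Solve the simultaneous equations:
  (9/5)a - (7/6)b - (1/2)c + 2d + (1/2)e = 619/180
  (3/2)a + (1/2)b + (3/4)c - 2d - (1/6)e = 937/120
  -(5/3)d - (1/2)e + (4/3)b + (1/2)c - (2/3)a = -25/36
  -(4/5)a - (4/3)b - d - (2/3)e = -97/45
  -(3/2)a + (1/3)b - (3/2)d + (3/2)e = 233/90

a = 3, b = -1/3, c = 1/2, d = -9/5, e = 3

Row-reduce the augmented matrix:
R1 ← R1 / (9/5).
R2 ← R2 − 3/2·R1.
R3 ← R3 + 2/3·R1.
R4 ← R4 + 4/5·R1.
R5 ← R5 + 3/2·R1.
R2 ← R2 / (53/36).
R1 ← R1 + 35/54·R2.
R3 ← R3 − 73/81·R2.
R4 ← R4 + 50/27·R2.
R5 ← R5 + 23/36·R2.
R3 ← R3 / (-127/318).
R1 ← R1 − 25/106·R3.
R2 ← R2 − 42/53·R3.
R4 ← R4 − 66/53·R3.
R5 ← R5 − 19/212·R3.
R4 ← R4 / (-233/381).
R1 ← R1 − 35/127·R4.
R2 ← R2 − 16/127·R4.
R3 ← R3 + 1258/381·R4.
R5 ← R5 + 430/381·R4.
R5 ← R5 / (3359/932).
R1 ← R1 + 595/1398·R5.
R2 ← R2 + 123/233·R5.
R3 ← R3 − 3875/699·R5.
R4 ← R4 − 1196/699·R5.
Reading off the reduced rows gives a = 3, b = -1/3, c = 1/2, d = -9/5, e = 3.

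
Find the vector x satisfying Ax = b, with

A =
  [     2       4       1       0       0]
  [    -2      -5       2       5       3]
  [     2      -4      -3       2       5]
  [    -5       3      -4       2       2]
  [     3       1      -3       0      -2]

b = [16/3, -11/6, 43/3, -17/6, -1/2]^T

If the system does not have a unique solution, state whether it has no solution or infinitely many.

x_1 = 5/3, x_2 = 1/2, x_3 = 0, x_4 = -1, x_5 = 3

Row-reduce the augmented matrix:
R1 ← R1 / (2).
R2 ← R2 + 2·R1.
R3 ← R3 − 2·R1.
R4 ← R4 + 5·R1.
R5 ← R5 − 3·R1.
R2 ← R2 / (-1).
R1 ← R1 − 2·R2.
R3 ← R3 + 8·R2.
R4 ← R4 − 13·R2.
R5 ← R5 + 5·R2.
R3 ← R3 / (-28).
R1 ← R1 − 13/2·R3.
R2 ← R2 + 3·R3.
R4 ← R4 − 75/2·R3.
R5 ← R5 + 39/2·R3.
R4 ← R4 / (451/28).
R1 ← R1 − 33/28·R4.
R2 ← R2 + 13/14·R4.
R3 ← R3 − 19/14·R4.
R5 ← R5 − 41/28·R4.
R5 ← R5 / (-57/11).
R1 ← R1 − 37/82·R5.
R2 ← R2 + 61/902·R5.
R3 ← R3 + 285/451·R5.
R4 ← R4 − 871/902·R5.
Reading off the reduced rows gives x_1 = 5/3, x_2 = 1/2, x_3 = 0, x_4 = -1, x_5 = 3.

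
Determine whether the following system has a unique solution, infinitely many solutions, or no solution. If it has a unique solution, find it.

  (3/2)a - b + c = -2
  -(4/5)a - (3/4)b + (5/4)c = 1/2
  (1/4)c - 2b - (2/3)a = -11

Row-reduce the augmented matrix:
R1 ← R1 / (3/2).
R2 ← R2 + 4/5·R1.
R3 ← R3 + 2/3·R1.
R2 ← R2 / (-77/60).
R1 ← R1 + 2/3·R2.
R3 ← R3 + 22/9·R2.
R3 ← R3 / (-227/84).
R1 ← R1 + 20/77·R3.
R2 ← R2 + 107/77·R3.
Reading off the reduced rows gives a = 0, b = 6, c = 4.

a = 0, b = 6, c = 4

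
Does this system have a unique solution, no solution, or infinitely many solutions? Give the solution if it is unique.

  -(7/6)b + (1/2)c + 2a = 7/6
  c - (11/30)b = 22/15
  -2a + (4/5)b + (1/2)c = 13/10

Row-reduce:
R1 ← R1 / (2).
R3 ← R3 + 2·R1.
R2 ← R2 / (-11/30).
R1 ← R1 + 7/12·R2.
R3 ← R3 + 11/30·R2.
Row 3 reduces to 0 = 1, a contradiction. The system is inconsistent.

no solution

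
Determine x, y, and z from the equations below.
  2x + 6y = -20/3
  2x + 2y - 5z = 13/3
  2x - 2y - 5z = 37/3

x = 8/3, y = -2, z = -3/5

Row-reduce the augmented matrix:
R1 ← R1 / (2).
R2 ← R2 − 2·R1.
R3 ← R3 − 2·R1.
R2 ← R2 / (-4).
R1 ← R1 − 3·R2.
R3 ← R3 + 8·R2.
R3 ← R3 / (5).
R1 ← R1 + 15/4·R3.
R2 ← R2 − 5/4·R3.
Reading off the reduced rows gives x = 8/3, y = -2, z = -3/5.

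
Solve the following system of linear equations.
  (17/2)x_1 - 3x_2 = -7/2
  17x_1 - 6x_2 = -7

Row-reduce:
R1 ← R1 / (17/2).
R2 ← R2 − 17·R1.
Rank is 1 with 2 unknowns, leaving x_2 free.

infinitely many solutions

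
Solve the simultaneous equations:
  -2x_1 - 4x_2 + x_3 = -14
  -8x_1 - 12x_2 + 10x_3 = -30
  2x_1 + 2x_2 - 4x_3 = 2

no solution

Row-reduce:
R1 ← R1 / (-2).
R2 ← R2 + 8·R1.
R3 ← R3 − 2·R1.
R2 ← R2 / (4).
R1 ← R1 − 2·R2.
R3 ← R3 + 2·R2.
Row 3 reduces to 0 = 1, a contradiction. The system is inconsistent.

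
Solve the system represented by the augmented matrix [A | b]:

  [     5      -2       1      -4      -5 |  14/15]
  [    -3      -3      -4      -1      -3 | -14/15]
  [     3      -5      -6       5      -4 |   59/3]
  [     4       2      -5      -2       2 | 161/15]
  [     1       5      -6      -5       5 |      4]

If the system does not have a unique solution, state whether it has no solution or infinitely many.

Row-reduce the augmented matrix:
R1 ← R1 / (5).
R2 ← R2 + 3·R1.
R3 ← R3 − 3·R1.
R4 ← R4 − 4·R1.
R5 ← R5 − 1·R1.
R2 ← R2 / (-21/5).
R1 ← R1 + 2/5·R2.
R3 ← R3 + 19/5·R2.
R4 ← R4 − 18/5·R2.
R5 ← R5 − 27/5·R2.
R3 ← R3 / (-74/21).
R1 ← R1 − 11/21·R3.
R2 ← R2 − 17/21·R3.
R4 ← R4 + 61/7·R3.
R5 ← R5 + 74/7·R3.
R4 ← R4 / (-1022/37).
R1 ← R1 − 40/37·R4.
R2 ← R2 − 119/37·R4.
R3 ← R3 + 110/37·R4.
R5 ← R5 + 40·R4.
R5 ← R5 / (-195/511).
R1 ← R1 + 169/1022·R5.
R2 ← R2 − 371/292·R5.
R3 ← R3 + 87/511·R5.
R4 ← R4 − 747/2044·R5.
Reading off the reduced rows gives x_1 = 4/3, x_2 = 11/5, x_3 = -5/3, x_4 = 2, x_5 = -5/3.

x_1 = 4/3, x_2 = 11/5, x_3 = -5/3, x_4 = 2, x_5 = -5/3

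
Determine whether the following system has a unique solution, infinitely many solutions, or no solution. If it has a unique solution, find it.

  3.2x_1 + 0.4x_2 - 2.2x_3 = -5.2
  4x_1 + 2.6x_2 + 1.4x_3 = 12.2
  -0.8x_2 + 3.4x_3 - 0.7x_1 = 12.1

x_1 = 1, x_2 = 1, x_3 = 4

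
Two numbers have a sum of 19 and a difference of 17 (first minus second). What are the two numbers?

Let x = first number, y = second number.
  x + y = 19
  x - y = 17
Row-reduce the augmented matrix:
R2 ← R2 − 1·R1.
R2 ← R2 / (-2).
R1 ← R1 − 1·R2.
Reading off the reduced rows gives x = 18, y = 1.

first number: 18, second number: 1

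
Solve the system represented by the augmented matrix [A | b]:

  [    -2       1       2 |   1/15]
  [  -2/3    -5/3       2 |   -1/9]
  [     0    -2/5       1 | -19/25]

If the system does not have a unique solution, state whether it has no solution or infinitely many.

x_1 = -4/3, x_2 = -3/5, x_3 = -1

Row-reduce the augmented matrix:
R1 ← R1 / (-2).
R2 ← R2 + 2/3·R1.
R2 ← R2 / (-2).
R1 ← R1 + 1/2·R2.
R3 ← R3 + 2/5·R2.
R3 ← R3 / (11/15).
R1 ← R1 + 4/3·R3.
R2 ← R2 + 2/3·R3.
Reading off the reduced rows gives x_1 = -4/3, x_2 = -3/5, x_3 = -1.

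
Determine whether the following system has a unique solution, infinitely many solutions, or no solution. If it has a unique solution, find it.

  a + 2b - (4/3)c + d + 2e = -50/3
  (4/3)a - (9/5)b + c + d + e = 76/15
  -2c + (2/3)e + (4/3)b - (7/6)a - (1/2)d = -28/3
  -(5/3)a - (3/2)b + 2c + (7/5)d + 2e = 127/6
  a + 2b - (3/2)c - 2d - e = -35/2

Row-reduce the augmented matrix:
R2 ← R2 − 4/3·R1.
R3 ← R3 + 7/6·R1.
R4 ← R4 + 5/3·R1.
R5 ← R5 − 1·R1.
R2 ← R2 / (-67/15).
R1 ← R1 − 2·R2.
R3 ← R3 − 11/3·R2.
R4 ← R4 − 11/6·R2.
R3 ← R3 / (-769/603).
R1 ← R1 + 6/67·R3.
R2 ← R2 + 125/201·R3.
R4 ← R4 − 123/134·R3.
R5 ← R5 + 1/6·R3.
R4 ← R4 / (12353/3845).
R1 ← R1 − 633/769·R4.
R2 ← R2 + 90/769·R4.
R3 ← R3 + 237/769·R4.
R5 ← R5 + 4693/1538·R4.
R5 ← R5 / (114537/49412).
R1 ← R1 + 8721/24706·R5.
R2 ← R2 + 2600/12353·R5.
R3 ← R3 + 17811/24706·R5.
R4 ← R4 − 44785/24706·R5.
Reading off the reduced rows gives a = -4, b = -3, c = 5, d = 0, e = 0.

a = -4, b = -3, c = 5, d = 0, e = 0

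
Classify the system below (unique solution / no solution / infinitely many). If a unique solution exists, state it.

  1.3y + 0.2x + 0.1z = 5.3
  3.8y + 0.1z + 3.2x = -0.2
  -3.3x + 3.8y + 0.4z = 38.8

x = -6, y = 5, z = 0

Row-reduce the augmented matrix:
R1 ← R1 / (1/5).
R2 ← R2 − 16/5·R1.
R3 ← R3 + 33/10·R1.
R2 ← R2 / (-17).
R1 ← R1 − 13/2·R2.
R3 ← R3 − 101/4·R2.
R3 ← R3 / (-121/680).
R1 ← R1 + 5/68·R3.
R2 ← R2 − 3/34·R3.
Reading off the reduced rows gives x = -6, y = 5, z = 0.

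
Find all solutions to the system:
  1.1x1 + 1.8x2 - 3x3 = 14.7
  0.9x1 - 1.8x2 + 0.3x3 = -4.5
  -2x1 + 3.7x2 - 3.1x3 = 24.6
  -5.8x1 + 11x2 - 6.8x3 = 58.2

x1 = -3, x2 = 0, x3 = -6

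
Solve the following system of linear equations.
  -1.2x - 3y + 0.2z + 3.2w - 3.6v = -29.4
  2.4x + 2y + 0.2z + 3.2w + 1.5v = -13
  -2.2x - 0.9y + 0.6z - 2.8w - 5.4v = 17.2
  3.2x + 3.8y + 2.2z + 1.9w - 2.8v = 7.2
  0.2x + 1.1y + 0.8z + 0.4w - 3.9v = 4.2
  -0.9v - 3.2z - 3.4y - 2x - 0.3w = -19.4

x = -1, y = 4, z = 3, w = -6, v = 0

Row-reduce the augmented matrix:
R1 ← R1 / (-6/5).
R2 ← R2 − 12/5·R1.
R3 ← R3 + 11/5·R1.
R4 ← R4 − 16/5·R1.
R5 ← R5 − 1/5·R1.
R6 ← R6 + 2·R1.
R2 ← R2 / (-4).
R1 ← R1 − 5/2·R2.
R3 ← R3 − 23/5·R2.
R4 ← R4 + 21/5·R2.
R5 ← R5 − 3/5·R2.
R6 ← R6 − 8/5·R2.
R3 ← R3 / (277/300).
R1 ← R1 − 5/24·R3.
R2 ← R2 + 3/20·R3.
R4 ← R4 − 631/300·R3.
R5 ← R5 − 277/300·R3.
R6 ← R6 + 247/75·R3.
R4 ← R4 / (-13997/2770).
R1 ← R1 − 775/277·R4.
R2 ← R2 + 558/277·R4.
R3 ← R3 − 712/277·R4.
R6 ← R6 − 18481/2770·R4.
Swap R5 and R6.
R5 ← R5 / (-2419739/279940).
R1 ← R1 − 430891/111976·R5.
R2 ← R2 + 98013/55988·R5.
R3 ← R3 + 79997/27994·R5.
R4 ← R4 + 32041/27994·R5.
R6 reduces to 0 = 0, so the extra equation is consistent.
Reading off the reduced rows gives x = -1, y = 4, z = 3, w = -6, v = 0.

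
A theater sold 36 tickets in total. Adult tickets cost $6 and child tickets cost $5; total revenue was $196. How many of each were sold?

adult tickets: 16, child tickets: 20

Let a = adult tickets, c = child tickets.
  a + c = 36
  6a + 5c = 196
From equation 1: a = 36 − c.
Substitute into equation 2 and solve: c = 20.
Then a = 16.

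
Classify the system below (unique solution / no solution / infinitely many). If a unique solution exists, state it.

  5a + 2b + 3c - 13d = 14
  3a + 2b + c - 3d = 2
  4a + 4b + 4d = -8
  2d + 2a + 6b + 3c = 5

infinitely many solutions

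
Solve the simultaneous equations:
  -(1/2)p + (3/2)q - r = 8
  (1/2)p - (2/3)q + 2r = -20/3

Row-reduce:
R1 ← R1 / (-1/2).
R2 ← R2 − 1/2·R1.
R2 ← R2 / (5/6).
R1 ← R1 + 3·R2.
Rank is 2 with 3 unknowns, leaving r free.

infinitely many solutions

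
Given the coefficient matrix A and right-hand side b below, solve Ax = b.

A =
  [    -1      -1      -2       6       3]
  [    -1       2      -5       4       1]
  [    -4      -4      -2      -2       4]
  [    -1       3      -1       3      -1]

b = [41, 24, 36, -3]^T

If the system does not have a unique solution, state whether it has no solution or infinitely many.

infinitely many solutions

Row-reduce:
R1 ← R1 / (-1).
R2 ← R2 + 1·R1.
R3 ← R3 + 4·R1.
R4 ← R4 + 1·R1.
R2 ← R2 / (3).
R1 ← R1 − 1·R2.
R4 ← R4 − 4·R2.
R3 ← R3 / (6).
R1 ← R1 − 3·R3.
R2 ← R2 + 1·R3.
R4 ← R4 − 5·R3.
R4 ← R4 / (64/3).
R1 ← R1 − 23/3·R4.
R2 ← R2 + 5·R4.
R3 ← R3 + 13/3·R4.
Rank is 4 with 5 unknowns, leaving x_5 free.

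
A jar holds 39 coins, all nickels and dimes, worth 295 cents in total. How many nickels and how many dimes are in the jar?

nickels: 19, dimes: 20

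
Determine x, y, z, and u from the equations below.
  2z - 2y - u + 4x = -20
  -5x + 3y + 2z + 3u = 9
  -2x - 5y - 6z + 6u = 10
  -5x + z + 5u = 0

x = 1, y = 6, z = -5, u = 2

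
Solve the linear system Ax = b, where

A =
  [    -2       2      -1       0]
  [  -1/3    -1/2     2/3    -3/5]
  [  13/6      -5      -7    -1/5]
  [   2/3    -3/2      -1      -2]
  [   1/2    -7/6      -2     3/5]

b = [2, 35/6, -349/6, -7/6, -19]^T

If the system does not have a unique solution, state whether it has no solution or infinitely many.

Row-reduce the augmented matrix:
R1 ← R1 / (-2).
R2 ← R2 + 1/3·R1.
R3 ← R3 − 13/6·R1.
R4 ← R4 − 2/3·R1.
R5 ← R5 − 1/2·R1.
R2 ← R2 / (-5/6).
R1 ← R1 + 1·R2.
R3 ← R3 + 17/6·R2.
R4 ← R4 + 5/6·R2.
R5 ← R5 + 2/3·R2.
R3 ← R3 / (-131/12).
R1 ← R1 + 1/2·R3.
R2 ← R2 + 1·R3.
R4 ← R4 + 13/6·R3.
R5 ← R5 + 35/12·R3.
R4 ← R4 / (-5781/3275).
R1 ← R1 − 2082/3275·R4.
R2 ← R2 − 1806/3275·R4.
R3 ← R3 + 552/3275·R4.
R5 ← R5 − 1927/3275·R4.
R5 reduces to 0 = 0, so the extra equation is consistent.
Reading off the reduced rows gives x_1 = -1, x_2 = 3, x_3 = 6, x_4 = -5.

x_1 = -1, x_2 = 3, x_3 = 6, x_4 = -5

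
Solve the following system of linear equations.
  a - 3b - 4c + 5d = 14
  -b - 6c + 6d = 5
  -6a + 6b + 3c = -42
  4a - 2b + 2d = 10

a = 1, b = -5, c = -2, d = -2

Row-reduce the augmented matrix:
R3 ← R3 + 6·R1.
R4 ← R4 − 4·R1.
R2 ← R2 / (-1).
R1 ← R1 + 3·R2.
R3 ← R3 + 12·R2.
R4 ← R4 − 10·R2.
R3 ← R3 / (51).
R1 ← R1 − 14·R3.
R2 ← R2 − 6·R3.
R4 ← R4 + 44·R3.
R4 ← R4 / (98/17).
R1 ← R1 + 25/17·R4.
R2 ← R2 + 18/17·R4.
R3 ← R3 + 14/17·R4.
Reading off the reduced rows gives a = 1, b = -5, c = -2, d = -2.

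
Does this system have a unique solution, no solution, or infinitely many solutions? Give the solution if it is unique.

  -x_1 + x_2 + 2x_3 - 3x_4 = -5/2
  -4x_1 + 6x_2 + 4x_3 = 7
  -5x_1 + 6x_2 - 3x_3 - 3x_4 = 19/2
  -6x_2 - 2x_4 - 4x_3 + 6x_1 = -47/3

x_1 = -3, x_2 = -1/2, x_3 = -1/2, x_4 = 4/3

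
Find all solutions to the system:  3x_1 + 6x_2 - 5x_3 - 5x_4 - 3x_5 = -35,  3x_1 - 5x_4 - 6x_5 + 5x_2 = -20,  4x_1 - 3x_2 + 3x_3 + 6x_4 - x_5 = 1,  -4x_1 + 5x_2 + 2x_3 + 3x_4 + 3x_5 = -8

Row-reduce:
R1 ← R1 / (3).
R2 ← R2 − 3·R1.
R3 ← R3 − 4·R1.
R4 ← R4 + 4·R1.
R2 ← R2 / (-1).
R1 ← R1 − 2·R2.
R3 ← R3 + 11·R2.
R4 ← R4 − 13·R2.
R3 ← R3 / (-136/3).
R1 ← R1 − 25/3·R3.
R2 ← R2 + 5·R3.
R4 ← R4 − 181/3·R3.
R4 ← R4 / (897/68).
R1 ← R1 − 45/68·R4.
R2 ← R2 + 95/68·R4.
R3 ← R3 + 19/68·R4.
Rank is 4 with 5 unknowns, leaving x_5 free.

infinitely many solutions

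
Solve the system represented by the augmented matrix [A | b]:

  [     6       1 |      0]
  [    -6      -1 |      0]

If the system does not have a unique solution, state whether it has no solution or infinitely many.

Row-reduce:
R1 ← R1 / (6).
R2 ← R2 + 6·R1.
Rank is 1 with 2 unknowns, leaving x_2 free.

infinitely many solutions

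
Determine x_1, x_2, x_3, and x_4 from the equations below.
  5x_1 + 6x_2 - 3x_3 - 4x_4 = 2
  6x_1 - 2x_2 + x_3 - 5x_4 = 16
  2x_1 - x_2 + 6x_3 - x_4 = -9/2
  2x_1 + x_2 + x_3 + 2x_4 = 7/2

x_1 = 3, x_2 = -5/2, x_3 = -2, x_4 = 1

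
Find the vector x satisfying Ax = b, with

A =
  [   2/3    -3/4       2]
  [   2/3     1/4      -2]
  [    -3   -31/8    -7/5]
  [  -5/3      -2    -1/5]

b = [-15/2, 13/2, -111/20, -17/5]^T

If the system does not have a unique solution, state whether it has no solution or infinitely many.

no solution

Row-reduce:
R1 ← R1 / (2/3).
R2 ← R2 − 2/3·R1.
R3 ← R3 + 3·R1.
R4 ← R4 + 5/3·R1.
R1 ← R1 + 9/8·R2.
R3 ← R3 + 29/4·R2.
R4 ← R4 + 31/8·R2.
R3 ← R3 / (-107/5).
R1 ← R1 + 3/2·R3.
R2 ← R2 + 4·R3.
R4 ← R4 + 107/10·R3.
Row 4 reduces to 0 = 1, a contradiction. The system is inconsistent.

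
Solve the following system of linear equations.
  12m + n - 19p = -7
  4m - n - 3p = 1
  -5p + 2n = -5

infinitely many solutions

Row-reduce:
R1 ← R1 / (12).
R2 ← R2 − 4·R1.
R2 ← R2 / (-4/3).
R1 ← R1 − 1/12·R2.
R3 ← R3 − 2·R2.
Rank is 2 with 3 unknowns, leaving p free.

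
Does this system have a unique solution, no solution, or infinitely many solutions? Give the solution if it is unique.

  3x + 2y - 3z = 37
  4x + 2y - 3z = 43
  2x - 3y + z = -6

Row-reduce the augmented matrix:
R1 ← R1 / (3).
R2 ← R2 − 4·R1.
R3 ← R3 − 2·R1.
R2 ← R2 / (-2/3).
R1 ← R1 − 2/3·R2.
R3 ← R3 + 13/3·R2.
R3 ← R3 / (-7/2).
R2 ← R2 + 3/2·R3.
Reading off the reduced rows gives x = 6, y = 5, z = -3.

x = 6, y = 5, z = -3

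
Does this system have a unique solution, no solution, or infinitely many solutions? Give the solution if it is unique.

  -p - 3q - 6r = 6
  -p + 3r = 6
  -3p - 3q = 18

infinitely many solutions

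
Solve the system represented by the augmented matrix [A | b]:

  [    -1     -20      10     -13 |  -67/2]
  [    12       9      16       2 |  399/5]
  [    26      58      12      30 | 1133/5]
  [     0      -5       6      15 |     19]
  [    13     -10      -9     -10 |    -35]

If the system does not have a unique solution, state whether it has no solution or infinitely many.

Row-reduce the augmented matrix:
R1 ← R1 / (-1).
R2 ← R2 − 12·R1.
R3 ← R3 − 26·R1.
R5 ← R5 − 13·R1.
R2 ← R2 / (-231).
R1 ← R1 − 20·R2.
R3 ← R3 + 462·R2.
R4 ← R4 + 5·R2.
R5 ← R5 + 270·R2.
Swap R3 and R4.
R3 ← R3 / (706/231).
R1 ← R1 − 410/231·R3.
R2 ← R2 + 136/231·R3.
R5 ← R5 + 2923/77·R3.
Swap R4 and R5.
R4 ← R4 / (161471/706).
R1 ← R1 + 3876/353·R4.
R2 ← R2 − 1482/353·R4.
R3 ← R3 − 4235/706·R4.
R5 reduces to 0 = 0, so the extra equation is consistent.
Reading off the reduced rows gives x_1 = 3/2, x_2 = 11/5, x_3 = 5/2, x_4 = 1.

x_1 = 3/2, x_2 = 11/5, x_3 = 5/2, x_4 = 1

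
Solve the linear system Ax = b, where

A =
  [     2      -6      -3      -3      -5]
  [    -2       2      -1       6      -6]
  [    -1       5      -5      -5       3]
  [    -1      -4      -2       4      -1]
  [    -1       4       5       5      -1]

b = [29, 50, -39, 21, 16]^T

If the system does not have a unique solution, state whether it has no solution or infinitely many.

Row-reduce the augmented matrix:
R1 ← R1 / (2).
R2 ← R2 + 2·R1.
R3 ← R3 + 1·R1.
R4 ← R4 + 1·R1.
R5 ← R5 + 1·R1.
R2 ← R2 / (-4).
R1 ← R1 + 3·R2.
R3 ← R3 − 2·R2.
R4 ← R4 + 7·R2.
R5 ← R5 − 1·R2.
R3 ← R3 / (-17/2).
R1 ← R1 − 3/2·R3.
R2 ← R2 − 1·R3.
R4 ← R4 − 7/2·R3.
R5 ← R5 − 5/2·R3.
R4 ← R4 / (-327/68).
R1 ← R1 + 315/68·R4.
R2 ← R2 + 91/68·R4.
R3 ← R3 − 10/17·R4.
R5 ← R5 − 189/68·R4.
R5 ← R5 / (21/109).
R1 ← R1 + 907/109·R5.
R2 ← R2 + 539/327·R5.
R3 ← R3 − 740/327·R5.
R4 ← R4 + 931/327·R5.
Reading off the reduced rows gives x_1 = 1, x_2 = -1, x_3 = 0, x_4 = 3, x_5 = -6.

x_1 = 1, x_2 = -1, x_3 = 0, x_4 = 3, x_5 = -6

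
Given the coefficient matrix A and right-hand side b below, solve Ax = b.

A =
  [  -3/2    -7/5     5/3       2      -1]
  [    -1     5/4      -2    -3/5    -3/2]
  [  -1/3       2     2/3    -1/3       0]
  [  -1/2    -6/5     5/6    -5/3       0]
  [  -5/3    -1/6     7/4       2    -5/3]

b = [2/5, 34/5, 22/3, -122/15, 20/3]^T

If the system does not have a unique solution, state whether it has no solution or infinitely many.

Row-reduce the augmented matrix:
R1 ← R1 / (-3/2).
R2 ← R2 + 1·R1.
R3 ← R3 + 1/3·R1.
R4 ← R4 + 1/2·R1.
R5 ← R5 + 5/3·R1.
R2 ← R2 / (131/60).
R1 ← R1 − 14/15·R2.
R3 ← R3 − 104/45·R2.
R4 ← R4 + 11/15·R2.
R5 ← R5 − 25/18·R2.
R3 ← R3 / (4232/1179).
R1 ← R1 − 86/393·R3.
R2 ← R2 + 560/393·R3.
R4 ← R4 + 201/262·R3.
R5 ← R5 − 2951/1572·R3.
R4 ← R4 / (-344257/126960).
R1 ← R1 + 6181/10580·R4.
R2 ← R2 + 202/529·R4.
R3 ← R3 − 7479/21160·R4.
R5 ← R5 − 29127/84640·R4.
R5 ← R5 / (-1169611/2065542).
R1 ← R1 − 307494/344257·R5.
R2 ← R2 − 5490/344257·R5.
R3 ← R3 − 118902/344257·R5.
R4 ← R4 + 36750/344257·R5.
Reading off the reduced rows gives x_1 = 0, x_2 = 4, x_3 = 0, x_4 = 2, x_5 = -2.

x_1 = 0, x_2 = 4, x_3 = 0, x_4 = 2, x_5 = -2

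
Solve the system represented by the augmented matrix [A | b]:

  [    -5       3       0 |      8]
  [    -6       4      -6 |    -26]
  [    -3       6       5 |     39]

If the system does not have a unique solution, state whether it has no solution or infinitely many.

x_1 = -1, x_2 = 1, x_3 = 6

Row-reduce the augmented matrix:
R1 ← R1 / (-5).
R2 ← R2 + 6·R1.
R3 ← R3 + 3·R1.
R2 ← R2 / (2/5).
R1 ← R1 + 3/5·R2.
R3 ← R3 − 21/5·R2.
R3 ← R3 / (68).
R1 ← R1 + 9·R3.
R2 ← R2 + 15·R3.
Reading off the reduced rows gives x_1 = -1, x_2 = 1, x_3 = 6.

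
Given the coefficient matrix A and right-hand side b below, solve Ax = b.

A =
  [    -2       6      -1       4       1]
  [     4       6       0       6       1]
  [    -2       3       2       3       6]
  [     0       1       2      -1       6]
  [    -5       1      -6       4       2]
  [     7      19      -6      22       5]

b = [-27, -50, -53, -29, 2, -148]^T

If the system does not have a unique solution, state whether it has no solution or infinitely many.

x_1 = -1, x_2 = -1, x_3 = -5, x_4 = -6, x_5 = -4

Row-reduce the augmented matrix:
R1 ← R1 / (-2).
R2 ← R2 − 4·R1.
R3 ← R3 + 2·R1.
R5 ← R5 + 5·R1.
R6 ← R6 − 7·R1.
R2 ← R2 / (18).
R1 ← R1 + 3·R2.
R3 ← R3 + 3·R2.
R4 ← R4 − 1·R2.
R5 ← R5 + 14·R2.
R6 ← R6 − 40·R2.
R3 ← R3 / (8/3).
R1 ← R1 − 1/6·R3.
R2 ← R2 + 1/9·R3.
R4 ← R4 − 19/9·R3.
R5 ← R5 + 91/18·R3.
R6 ← R6 + 91/18·R3.
R4 ← R4 / (-17/6).
R1 ← R1 − 1/4·R4.
R2 ← R2 − 5/6·R4.
R3 ← R3 − 1/2·R4.
R5 ← R5 − 89/12·R4.
R6 ← R6 − 89/12·R4.
R5 ← R5 / (1097/68).
R1 ← R1 + 29/136·R5.
R2 ← R2 − 113/136·R5.
R3 ← R3 − 79/34·R5.
R4 ← R4 + 71/136·R5.
R6 ← R6 − 1097/68·R5.
R6 reduces to 0 = 0, so the extra equation is consistent.
Reading off the reduced rows gives x_1 = -1, x_2 = -1, x_3 = -5, x_4 = -6, x_5 = -4.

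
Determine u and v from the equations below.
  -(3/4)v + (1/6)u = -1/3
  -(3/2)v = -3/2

u = 5/2, v = 1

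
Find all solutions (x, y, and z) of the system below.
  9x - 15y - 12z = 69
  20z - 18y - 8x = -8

infinitely many solutions

Row-reduce:
R1 ← R1 / (9).
R2 ← R2 + 8·R1.
R2 ← R2 / (-94/3).
R1 ← R1 + 5/3·R2.
Rank is 2 with 3 unknowns, leaving z free.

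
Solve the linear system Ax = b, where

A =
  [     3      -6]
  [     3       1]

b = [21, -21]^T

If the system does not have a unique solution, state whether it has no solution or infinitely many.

x_1 = -5, x_2 = -6

Row-reduce the augmented matrix:
R1 ← R1 / (3).
R2 ← R2 − 3·R1.
R2 ← R2 / (7).
R1 ← R1 + 2·R2.
Reading off the reduced rows gives x_1 = -5, x_2 = -6.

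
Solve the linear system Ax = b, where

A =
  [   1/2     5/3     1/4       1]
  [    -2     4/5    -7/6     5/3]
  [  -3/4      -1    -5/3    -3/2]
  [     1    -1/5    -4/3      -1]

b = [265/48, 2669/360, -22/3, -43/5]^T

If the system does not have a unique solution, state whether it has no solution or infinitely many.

Row-reduce the augmented matrix:
R1 ← R1 / (1/2).
R2 ← R2 + 2·R1.
R3 ← R3 + 3/4·R1.
R4 ← R4 − 1·R1.
R2 ← R2 / (112/15).
R1 ← R1 − 10/3·R2.
R3 ← R3 − 3/2·R2.
R4 ← R4 + 53/15·R2.
R3 ← R3 / (-1691/1344).
R1 ← R1 − 193/336·R3.
R2 ← R2 + 5/224·R3.
R4 ← R4 + 1285/672·R3.
R4 ← R4 / (14323/10146).
R1 ← R1 + 5324/5073·R4.
R2 ← R2 − 2635/3382·R4.
R3 ← R3 − 1530/1691·R4.
Reading off the reduced rows gives x_1 = -3, x_2 = 3, x_3 = 11/4, x_4 = 4/3.

x_1 = -3, x_2 = 3, x_3 = 11/4, x_4 = 4/3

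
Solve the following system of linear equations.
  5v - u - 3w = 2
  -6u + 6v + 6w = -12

Row-reduce:
R1 ← R1 / (-1).
R2 ← R2 + 6·R1.
R2 ← R2 / (-24).
R1 ← R1 + 5·R2.
Rank is 2 with 3 unknowns, leaving w free.

infinitely many solutions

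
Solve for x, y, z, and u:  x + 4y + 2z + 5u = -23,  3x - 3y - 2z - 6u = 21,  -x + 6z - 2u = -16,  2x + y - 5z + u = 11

x = 0, y = -3, z = -3, u = -1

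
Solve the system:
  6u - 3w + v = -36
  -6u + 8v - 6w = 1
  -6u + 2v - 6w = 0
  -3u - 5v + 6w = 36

no solution

Row-reduce:
R1 ← R1 / (6).
R2 ← R2 + 6·R1.
R3 ← R3 + 6·R1.
R4 ← R4 + 3·R1.
R2 ← R2 / (9).
R1 ← R1 − 1/6·R2.
R3 ← R3 − 3·R2.
R4 ← R4 + 9/2·R2.
R3 ← R3 / (-6).
R1 ← R1 + 1/3·R3.
R2 ← R2 + 1·R3.
Row 4 reduces to 0 = 1/2, a contradiction. The system is inconsistent.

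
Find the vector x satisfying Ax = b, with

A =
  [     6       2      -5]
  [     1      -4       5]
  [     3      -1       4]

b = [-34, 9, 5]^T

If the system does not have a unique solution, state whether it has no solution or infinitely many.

x_1 = -3, x_2 = 2, x_3 = 4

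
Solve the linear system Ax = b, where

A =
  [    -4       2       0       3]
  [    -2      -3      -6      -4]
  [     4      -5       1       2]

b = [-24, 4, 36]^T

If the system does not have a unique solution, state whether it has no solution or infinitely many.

Row-reduce:
R1 ← R1 / (-4).
R2 ← R2 + 2·R1.
R3 ← R3 − 4·R1.
R2 ← R2 / (-4).
R1 ← R1 + 1/2·R2.
R3 ← R3 + 3·R2.
R3 ← R3 / (11/2).
R1 ← R1 − 3/4·R3.
R2 ← R2 − 3/2·R3.
Rank is 3 with 4 unknowns, leaving x_4 free.

infinitely many solutions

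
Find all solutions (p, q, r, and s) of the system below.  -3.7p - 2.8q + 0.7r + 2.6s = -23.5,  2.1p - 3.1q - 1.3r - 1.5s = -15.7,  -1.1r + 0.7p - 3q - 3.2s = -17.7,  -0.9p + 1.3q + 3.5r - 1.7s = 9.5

p = 2, q = 6, r = 1, s = 0

Row-reduce the augmented matrix:
R1 ← R1 / (-37/10).
R2 ← R2 − 21/10·R1.
R3 ← R3 − 7/10·R1.
R4 ← R4 + 9/10·R1.
R2 ← R2 / (-347/74).
R1 ← R1 − 28/37·R2.
R3 ← R3 + 653/185·R2.
R4 ← R4 − 733/370·R2.
R3 ← R3 / (-2499/8675).
R1 ← R1 + 581/1735·R3.
R2 ← R2 − 334/1735·R3.
R4 ← R4 − 25577/8675·R3.
R4 ← R4 / (-124419/4165).
R1 ← R1 − 288/119·R4.
R2 ← R2 + 1493/833·R4.
R3 ← R3 − 7778/833·R4.
Reading off the reduced rows gives p = 2, q = 6, r = 1, s = 0.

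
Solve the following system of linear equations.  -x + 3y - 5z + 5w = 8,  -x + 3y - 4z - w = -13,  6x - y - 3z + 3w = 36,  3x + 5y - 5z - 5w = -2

Row-reduce the augmented matrix:
R1 ← R1 / (-1).
R2 ← R2 + 1·R1.
R3 ← R3 − 6·R1.
R4 ← R4 − 3·R1.
Swap R2 and R3.
R2 ← R2 / (17).
R1 ← R1 + 3·R2.
R4 ← R4 − 14·R2.
R1 ← R1 + 14/17·R3.
R2 ← R2 + 33/17·R3.
R4 ← R4 − 122/17·R3.
R4 ← R4 / (440/17).
R1 ← R1 + 70/17·R4.
R2 ← R2 + 165/17·R4.
R3 ← R3 + 6·R4.
Reading off the reduced rows gives x = 6, y = 3, z = 3, w = 4.

x = 6, y = 3, z = 3, w = 4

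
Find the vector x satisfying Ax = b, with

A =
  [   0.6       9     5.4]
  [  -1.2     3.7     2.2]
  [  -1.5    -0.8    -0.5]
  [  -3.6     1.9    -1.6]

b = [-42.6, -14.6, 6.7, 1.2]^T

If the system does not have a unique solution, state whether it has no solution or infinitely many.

x_1 = -2, x_2 = -4, x_3 = -1

Row-reduce the augmented matrix:
R1 ← R1 / (3/5).
R2 ← R2 + 6/5·R1.
R3 ← R3 + 3/2·R1.
R4 ← R4 + 18/5·R1.
R2 ← R2 / (217/10).
R1 ← R1 − 15·R2.
R3 ← R3 − 217/10·R2.
R4 ← R4 − 559/10·R2.
Swap R3 and R4.
R3 ← R3 / (-2917/1085).
R1 ← R1 − 3/217·R3.
R2 ← R2 − 130/217·R3.
R4 reduces to 0 = 0, so the extra equation is consistent.
Reading off the reduced rows gives x_1 = -2, x_2 = -4, x_3 = -1.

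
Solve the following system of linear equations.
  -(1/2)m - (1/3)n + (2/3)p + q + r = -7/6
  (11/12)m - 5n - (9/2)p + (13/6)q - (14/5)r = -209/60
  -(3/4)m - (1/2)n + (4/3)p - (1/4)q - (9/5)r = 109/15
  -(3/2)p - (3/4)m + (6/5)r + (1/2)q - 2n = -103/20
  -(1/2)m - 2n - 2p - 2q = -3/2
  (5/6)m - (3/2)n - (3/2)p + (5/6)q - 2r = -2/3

no solution

Row-reduce:
R1 ← R1 / (-1/2).
R2 ← R2 − 11/12·R1.
R3 ← R3 + 3/4·R1.
R4 ← R4 + 3/4·R1.
R5 ← R5 + 1/2·R1.
R6 ← R6 − 5/6·R1.
R2 ← R2 / (-101/18).
R1 ← R1 − 2/3·R2.
R4 ← R4 + 3/2·R2.
R5 ← R5 + 5/3·R2.
R6 ← R6 + 37/18·R2.
R3 ← R3 / (1/3).
R1 ← R1 + 174/101·R3.
R2 ← R2 − 59/101·R3.
R4 ← R4 + 164/101·R3.
R5 ← R5 + 171/101·R3.
R6 ← R6 − 82/101·R3.
R4 ← R4 / (-1070/101).
R1 ← R1 + 2135/202·R4.
R2 ← R2 − 951/404·R4.
R3 ← R3 + 21/4·R4.
R5 ← R5 + 5283/404·R4.
R6 ← R6 − 535/101·R4.
R5 ← R5 / (51777/21400).
R1 ← R1 + 1323/428·R5.
R2 ← R2 − 50811/21400·R5.
R3 ← R3 + 40941/21400·R5.
R4 ← R4 − 8139/5350·R5.
Row 6 reduces to 0 = -3/2, a contradiction. The system is inconsistent.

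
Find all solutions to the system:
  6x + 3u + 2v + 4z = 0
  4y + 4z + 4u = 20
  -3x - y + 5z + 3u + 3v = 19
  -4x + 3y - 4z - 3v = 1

infinitely many solutions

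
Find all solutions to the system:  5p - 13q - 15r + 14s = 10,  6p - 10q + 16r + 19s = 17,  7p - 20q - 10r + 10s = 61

infinitely many solutions

Row-reduce:
R1 ← R1 / (5).
R2 ← R2 − 6·R1.
R3 ← R3 − 7·R1.
R2 ← R2 / (28/5).
R1 ← R1 + 13/5·R2.
R3 ← R3 + 9/5·R2.
R3 ← R3 / (307/14).
R1 ← R1 − 179/14·R3.
R2 ← R2 − 85/14·R3.
Rank is 3 with 4 unknowns, leaving s free.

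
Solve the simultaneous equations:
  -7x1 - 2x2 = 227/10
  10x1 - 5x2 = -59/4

Row-reduce the augmented matrix:
R1 ← R1 / (-7).
R2 ← R2 − 10·R1.
R2 ← R2 / (-55/7).
R1 ← R1 − 2/7·R2.
Reading off the reduced rows gives x1 = -13/5, x2 = -9/4.

x1 = -13/5, x2 = -9/4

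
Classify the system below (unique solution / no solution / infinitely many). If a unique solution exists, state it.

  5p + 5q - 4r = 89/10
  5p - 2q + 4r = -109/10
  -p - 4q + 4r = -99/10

Row-reduce the augmented matrix:
R1 ← R1 / (5).
R2 ← R2 − 5·R1.
R3 ← R3 + 1·R1.
R2 ← R2 / (-7).
R1 ← R1 − 1·R2.
R3 ← R3 + 3·R2.
R3 ← R3 / (-8/35).
R1 ← R1 − 12/35·R3.
R2 ← R2 + 8/7·R3.
Reading off the reduced rows gives p = -1/2, q = 1, r = -8/5.

p = -1/2, q = 1, r = -8/5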